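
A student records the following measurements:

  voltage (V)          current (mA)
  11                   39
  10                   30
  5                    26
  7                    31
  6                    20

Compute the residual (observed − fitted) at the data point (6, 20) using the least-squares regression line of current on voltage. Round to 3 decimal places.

-5.358

n = 5, Σx = 39, Σy = 146, Σxy = 1196, Σx² = 331
Sxx = Σx² − (Σx)²/n = 331 − 304.2 = 26.8
Sxy = Σxy − (Σx)(Σy)/n = 1196 − 1138.8 = 57.2
b = Sxy/Sxx = 57.2/26.8 = 2.134328
a = ȳ − b·x̄ = 29.2 − 2.134328·7.8 = 12.552239
ŷ(6) = 12.552239 + 2.134328·6 = 25.358209
residual = y − ŷ = 20 − 25.358209 = -5.358209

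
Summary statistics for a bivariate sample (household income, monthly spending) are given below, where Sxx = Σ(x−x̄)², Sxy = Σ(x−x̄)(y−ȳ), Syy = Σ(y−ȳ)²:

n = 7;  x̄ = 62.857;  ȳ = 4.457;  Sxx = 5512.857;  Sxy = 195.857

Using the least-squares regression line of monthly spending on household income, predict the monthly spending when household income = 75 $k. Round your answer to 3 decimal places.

b = Sxy/Sxx = 195.857/5512.857 = 0.035527
a = ȳ − b·x̄ = 4.457 − 0.035527·62.857 = 2.223860
ŷ(75) = a + b·75 = 2.223860 + 0.035527·75 = 4.888408

4.888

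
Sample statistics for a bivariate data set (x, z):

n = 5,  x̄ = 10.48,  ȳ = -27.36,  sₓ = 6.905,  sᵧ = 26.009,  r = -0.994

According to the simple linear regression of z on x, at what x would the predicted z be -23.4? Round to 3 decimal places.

b = r · sᵧ/sₓ = -0.994 · 26.009/6.905 = -3.744091
a = ȳ − b·x̄ = -27.36 − (-3.744091)·10.48 = 11.878070
Set a + b·x = -23.4: x = (-23.4 − 11.878070) / (-3.744091) = 9.422333

9.422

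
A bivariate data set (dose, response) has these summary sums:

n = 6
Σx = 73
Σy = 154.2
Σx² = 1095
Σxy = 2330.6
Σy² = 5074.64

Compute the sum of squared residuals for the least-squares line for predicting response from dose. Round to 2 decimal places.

Sxx = Σx² − (Σx)²/n = 1095 − 888.166667 = 206.833333
Sxy = Σxy − (Σx)(Σy)/n = 2330.6 − 1876.1 = 454.5
Syy = Σy² − (Σy)²/n = 5074.64 − 3962.94 = 1111.7
b = Sxy/Sxx = 454.5/206.833333 = 2.197421
SSE = Syy − b·Sxy = 1111.7 − 2.197421·454.5 = 112.971958

112.97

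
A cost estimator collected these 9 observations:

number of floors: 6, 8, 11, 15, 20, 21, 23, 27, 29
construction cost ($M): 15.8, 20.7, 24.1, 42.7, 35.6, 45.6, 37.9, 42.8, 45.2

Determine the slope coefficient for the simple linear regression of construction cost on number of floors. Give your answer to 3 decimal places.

1.210

n = 9, Σx = 160, Σy = 310.4, Σxy = 6173.7, Σx² = 3386
Sxx = Σx² − (Σx)²/n = 3386 − 2844.444444 = 541.555556
Sxy = Σxy − (Σx)(Σy)/n = 6173.7 − 5518.222222 = 655.477778
b = Sxy/Sxx = 655.477778/541.555556 = 1.210361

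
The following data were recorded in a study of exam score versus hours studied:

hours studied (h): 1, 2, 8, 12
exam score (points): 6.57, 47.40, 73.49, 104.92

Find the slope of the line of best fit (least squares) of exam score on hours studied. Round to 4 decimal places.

7.5807

n = 4, Σx = 23, Σy = 232.38, Σxy = 1948.33, Σx² = 213
Sxx = Σx² − (Σx)²/n = 213 − 132.25 = 80.75
Sxy = Σxy − (Σx)(Σy)/n = 1948.33 − 1336.185 = 612.145
b = Sxy/Sxx = 612.145/80.75 = 7.580743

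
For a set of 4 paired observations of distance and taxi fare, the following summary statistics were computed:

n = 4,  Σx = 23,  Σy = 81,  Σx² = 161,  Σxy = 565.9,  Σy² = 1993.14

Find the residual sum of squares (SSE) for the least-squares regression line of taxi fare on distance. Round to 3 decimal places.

4.020

Sxx = Σx² − (Σx)²/n = 161 − 132.25 = 28.75
Sxy = Σxy − (Σx)(Σy)/n = 565.9 − 465.75 = 100.15
Syy = Σy² − (Σy)²/n = 1993.14 − 1640.25 = 352.89
b = Sxy/Sxx = 100.15/28.75 = 3.483478
SSE = Syy − b·Sxy = 352.89 − 3.483478·100.15 = 4.019652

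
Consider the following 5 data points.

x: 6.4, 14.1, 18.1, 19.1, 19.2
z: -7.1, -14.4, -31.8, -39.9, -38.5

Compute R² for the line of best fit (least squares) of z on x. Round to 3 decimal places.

n = 5, Σx = 76.9, Σy = -131.7, Σxy = -2325.35, Σx² = 1300.83, Σy² = 4343.27
Sxx = Σx² − (Σx)²/n = 1300.83 − 1182.722 = 118.108
Sxy = Σxy − (Σx)(Σy)/n = -2325.35 − (-2025.546) = -299.804
Syy = Σy² − (Σy)²/n = 4343.27 − 3468.978 = 874.292
R² = Sxy²/(Sxx·Syy) = (-299.804)²/(118.108·874.292) = 0.870440

0.870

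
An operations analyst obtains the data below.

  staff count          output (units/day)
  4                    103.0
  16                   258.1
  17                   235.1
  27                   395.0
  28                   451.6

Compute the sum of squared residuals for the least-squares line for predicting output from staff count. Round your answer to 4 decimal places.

n = 5, Σx = 92, Σy = 1442.8, Σxy = 31848.1, Σx² = 2074, Σy² = 492464.18
Sxx = Σx² − (Σx)²/n = 2074 − 1692.8 = 381.2
Sxy = Σxy − (Σx)(Σy)/n = 31848.1 − 26547.52 = 5300.58
Syy = Σy² − (Σy)²/n = 492464.18 − 416334.368 = 76129.812
b = Sxy/Sxx = 5300.58/381.2 = 13.904984
SSE = Syy − b·Sxy = 76129.812 − 13.904984·5300.58 = 2425.330530

2425.3305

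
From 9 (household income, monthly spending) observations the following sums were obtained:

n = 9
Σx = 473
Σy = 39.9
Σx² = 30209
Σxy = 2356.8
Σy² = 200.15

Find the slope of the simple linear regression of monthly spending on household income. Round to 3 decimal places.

Sxx = Σx² − (Σx)²/n = 30209 − 24858.777778 = 5350.222222
Sxy = Σxy − (Σx)(Σy)/n = 2356.8 − 2096.966667 = 259.833333
b = Sxy/Sxx = 259.833333/5350.222222 = 0.048565

0.049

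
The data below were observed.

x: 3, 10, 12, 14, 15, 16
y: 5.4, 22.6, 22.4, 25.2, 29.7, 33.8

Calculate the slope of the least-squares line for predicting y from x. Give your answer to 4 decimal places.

2.0053

n = 6, Σx = 70, Σy = 139.1, Σxy = 1850.1, Σx² = 930
Sxx = Σx² − (Σx)²/n = 930 − 816.666667 = 113.333333
Sxy = Σxy − (Σx)(Σy)/n = 1850.1 − 1622.833333 = 227.266667
b = Sxy/Sxx = 227.266667/113.333333 = 2.005294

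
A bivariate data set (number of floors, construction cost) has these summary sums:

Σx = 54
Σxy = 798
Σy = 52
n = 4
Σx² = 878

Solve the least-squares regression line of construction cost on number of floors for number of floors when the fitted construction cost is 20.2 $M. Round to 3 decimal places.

24.675

Sxx = Σx² − (Σx)²/n = 878 − 729 = 149
Sxy = Σxy − (Σx)(Σy)/n = 798 − 702 = 96
b = Sxy/Sxx = 96/149 = 0.644295
a = ȳ − b·x̄ = 13 − 0.644295·13.5 = 4.302013
Set a + b·x = 20.2: x = (20.2 − 4.302013) / 0.644295 = 24.675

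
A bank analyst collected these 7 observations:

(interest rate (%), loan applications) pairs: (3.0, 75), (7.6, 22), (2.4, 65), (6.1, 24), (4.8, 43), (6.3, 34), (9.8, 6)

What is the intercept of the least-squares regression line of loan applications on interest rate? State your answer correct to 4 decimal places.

n = 7, Σx = 40, Σy = 269, Σxy = 1174, Σx² = 268.5
Sxx = Σx² − (Σx)²/n = 268.5 − 228.571429 = 39.928571
Sxy = Σxy − (Σx)(Σy)/n = 1174 − 1537.142857 = -363.142857
b = Sxy/Sxx = -363.142857/39.928571 = -9.094812
a = ȳ − b·x̄ = 38.428571 − (-9.094812)·5.714286 = 90.398927

90.3989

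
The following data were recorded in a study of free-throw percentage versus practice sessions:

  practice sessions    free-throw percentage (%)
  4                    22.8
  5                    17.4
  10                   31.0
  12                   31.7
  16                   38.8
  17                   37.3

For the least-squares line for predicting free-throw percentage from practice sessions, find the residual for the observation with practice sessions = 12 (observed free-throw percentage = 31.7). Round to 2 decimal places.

-0.07

n = 6, Σx = 64, Σy = 179, Σxy = 2123.5, Σx² = 830
Sxx = Σx² − (Σx)²/n = 830 − 682.666667 = 147.333333
Sxy = Σxy − (Σx)(Σy)/n = 2123.5 − 1909.333333 = 214.166667
b = Sxy/Sxx = 214.166667/147.333333 = 1.453620
a = ȳ − b·x̄ = 29.833333 − 1.453620·10.666667 = 14.328054
ŷ(12) = 14.328054 + 1.453620·12 = 31.771493
residual = y − ŷ = 31.7 − 31.771493 = -0.071493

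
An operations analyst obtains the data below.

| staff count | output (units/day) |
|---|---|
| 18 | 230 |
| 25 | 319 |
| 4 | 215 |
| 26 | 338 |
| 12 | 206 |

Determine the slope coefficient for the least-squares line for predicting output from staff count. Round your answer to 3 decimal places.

n = 5, Σx = 85, Σy = 1308, Σxy = 24235, Σx² = 1785
Sxx = Σx² − (Σx)²/n = 1785 − 1445 = 340
Sxy = Σxy − (Σx)(Σy)/n = 24235 − 22236 = 1999
b = Sxy/Sxx = 1999/340 = 5.879412

5.879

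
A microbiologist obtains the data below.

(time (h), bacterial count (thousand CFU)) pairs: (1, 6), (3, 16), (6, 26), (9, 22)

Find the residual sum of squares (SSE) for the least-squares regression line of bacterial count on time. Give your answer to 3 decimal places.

71.891

n = 4, Σx = 19, Σy = 70, Σxy = 408, Σx² = 127, Σy² = 1452
Sxx = Σx² − (Σx)²/n = 127 − 90.25 = 36.75
Sxy = Σxy − (Σx)(Σy)/n = 408 − 332.5 = 75.5
Syy = Σy² − (Σy)²/n = 1452 − 1225 = 227
b = Sxy/Sxx = 75.5/36.75 = 2.054422
SSE = Syy − b·Sxy = 227 − 2.054422·75.5 = 71.891156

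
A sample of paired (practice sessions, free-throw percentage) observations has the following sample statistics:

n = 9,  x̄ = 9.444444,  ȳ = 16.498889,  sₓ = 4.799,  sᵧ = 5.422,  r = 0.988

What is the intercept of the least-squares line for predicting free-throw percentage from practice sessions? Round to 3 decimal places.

5.956

b = r · sᵧ/sₓ = 0.988 · 5.422/4.799 = 1.116261
a = ȳ − b·x̄ = 16.498889 − 1.116261·9.444444 = 5.956426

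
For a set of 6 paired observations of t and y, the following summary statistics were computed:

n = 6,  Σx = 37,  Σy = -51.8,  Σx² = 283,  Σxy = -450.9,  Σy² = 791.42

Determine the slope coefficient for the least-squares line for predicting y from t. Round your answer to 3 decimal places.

Sxx = Σx² − (Σx)²/n = 283 − 228.166667 = 54.833333
Sxy = Σxy − (Σx)(Σy)/n = -450.9 − (-319.433333) = -131.466667
b = Sxy/Sxx = -131.466667/54.833333 = -2.397568

-2.398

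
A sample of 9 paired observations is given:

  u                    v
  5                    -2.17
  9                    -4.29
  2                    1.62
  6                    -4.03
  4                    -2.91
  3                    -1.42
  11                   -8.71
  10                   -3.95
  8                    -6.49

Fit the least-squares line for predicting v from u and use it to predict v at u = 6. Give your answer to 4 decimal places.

-3.2428

n = 9, Σx = 58, Σy = -32.35, Σxy = -273.53, Σx² = 456
Sxx = Σx² − (Σx)²/n = 456 − 373.777778 = 82.222222
Sxy = Σxy − (Σx)(Σy)/n = -273.53 − (-208.477778) = -65.052222
b = Sxy/Sxx = -65.052222/82.222222 = -0.791176
a = ȳ − b·x̄ = -3.594444 − (-0.791176)·6.444444 = 1.504243
ŷ(6) = a + b·6 = 1.504243 + (-0.791176)·6 = -3.242811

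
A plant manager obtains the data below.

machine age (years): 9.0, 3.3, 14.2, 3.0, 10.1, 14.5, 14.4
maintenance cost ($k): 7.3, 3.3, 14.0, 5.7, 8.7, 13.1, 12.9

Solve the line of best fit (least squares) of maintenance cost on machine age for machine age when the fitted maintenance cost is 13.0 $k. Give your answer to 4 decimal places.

n = 7, Σx = 68.5, Σy = 65, Σxy = 756.07, Σx² = 822.15
Sxx = Σx² − (Σx)²/n = 822.15 − 670.321429 = 151.828571
Sxy = Σxy − (Σx)(Σy)/n = 756.07 − 636.071429 = 119.998571
b = Sxy/Sxx = 119.998571/151.828571 = 0.790356
a = ȳ − b·x̄ = 9.285714 − 0.790356·9.785714 = 1.551520
Set a + b·x = 13.0: x = (13.0 − 1.551520) / 0.790356 = 14.485226

14.4852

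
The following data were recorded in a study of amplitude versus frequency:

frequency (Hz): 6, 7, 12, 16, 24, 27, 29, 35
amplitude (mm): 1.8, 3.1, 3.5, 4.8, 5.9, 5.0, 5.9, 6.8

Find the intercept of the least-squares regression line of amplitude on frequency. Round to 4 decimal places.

1.7397

n = 8, Σx = 156, Σy = 36.8, Σxy = 837, Σx² = 3856
Sxx = Σx² − (Σx)²/n = 3856 − 3042 = 814
Sxy = Σxy − (Σx)(Σy)/n = 837 − 717.6 = 119.4
b = Sxy/Sxx = 119.4/814 = 0.146683
a = ȳ − b·x̄ = 4.6 − 0.146683·19.5 = 1.739681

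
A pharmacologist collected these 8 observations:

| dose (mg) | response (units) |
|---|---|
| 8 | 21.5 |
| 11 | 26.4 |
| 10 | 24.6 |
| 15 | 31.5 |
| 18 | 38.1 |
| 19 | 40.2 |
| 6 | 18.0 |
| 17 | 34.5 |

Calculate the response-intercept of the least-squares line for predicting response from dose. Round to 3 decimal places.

8.256

n = 8, Σx = 104, Σy = 234.8, Σxy = 3325, Σx² = 1520
Sxx = Σx² − (Σx)²/n = 1520 − 1352 = 168
Sxy = Σxy − (Σx)(Σy)/n = 3325 − 3052.4 = 272.6
b = Sxy/Sxx = 272.6/168 = 1.622619
a = ȳ − b·x̄ = 29.35 − 1.622619·13 = 8.255952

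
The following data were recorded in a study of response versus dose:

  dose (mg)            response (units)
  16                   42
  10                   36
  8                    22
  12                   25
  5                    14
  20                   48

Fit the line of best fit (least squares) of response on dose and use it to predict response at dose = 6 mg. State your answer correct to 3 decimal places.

n = 6, Σx = 71, Σy = 187, Σxy = 2538, Σx² = 989
Sxx = Σx² − (Σx)²/n = 989 − 840.166667 = 148.833333
Sxy = Σxy − (Σx)(Σy)/n = 2538 − 2212.833333 = 325.166667
b = Sxy/Sxx = 325.166667/148.833333 = 2.184770
a = ȳ − b·x̄ = 31.166667 − 2.184770·11.833333 = 5.313550
ŷ(6) = a + b·6 = 5.313550 + 2.184770·6 = 18.422172

18.422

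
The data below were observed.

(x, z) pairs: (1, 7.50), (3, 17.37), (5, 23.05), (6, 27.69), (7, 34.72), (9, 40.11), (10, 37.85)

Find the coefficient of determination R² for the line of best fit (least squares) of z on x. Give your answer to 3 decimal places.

n = 7, Σx = 41, Σy = 188.29, Σxy = 1323.53, Σx² = 301, Σy² = 5902.9185
Sxx = Σx² − (Σx)²/n = 301 − 240.142857 = 60.857143
Sxy = Σxy − (Σx)(Σy)/n = 1323.53 − 1102.841429 = 220.688571
Syy = Σy² − (Σy)²/n = 5902.9185 − 5064.732014 = 838.186486
R² = Sxy²/(Sxx·Syy) = (220.688571)²/(60.857143·838.186486) = 0.954789

0.955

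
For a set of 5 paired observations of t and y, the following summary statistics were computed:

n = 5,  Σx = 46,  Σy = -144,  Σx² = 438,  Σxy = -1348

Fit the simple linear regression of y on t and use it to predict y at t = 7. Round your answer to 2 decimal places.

Sxx = Σx² − (Σx)²/n = 438 − 423.2 = 14.8
Sxy = Σxy − (Σx)(Σy)/n = -1348 − (-1324.8) = -23.2
b = Sxy/Sxx = -23.2/14.8 = -1.567568
a = ȳ − b·x̄ = -28.8 − (-1.567568)·9.2 = -14.378378
ŷ(7) = a + b·7 = -14.378378 + (-1.567568)·7 = -25.351351

-25.35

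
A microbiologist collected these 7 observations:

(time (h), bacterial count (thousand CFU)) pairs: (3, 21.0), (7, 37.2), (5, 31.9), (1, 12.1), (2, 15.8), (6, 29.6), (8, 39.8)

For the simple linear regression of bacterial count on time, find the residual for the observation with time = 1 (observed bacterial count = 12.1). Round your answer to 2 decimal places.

-0.47

n = 7, Σx = 32, Σy = 187.4, Σxy = 1022.6, Σx² = 188
Sxx = Σx² − (Σx)²/n = 188 − 146.285714 = 41.714286
Sxy = Σxy − (Σx)(Σy)/n = 1022.6 − 856.685714 = 165.914286
b = Sxy/Sxx = 165.914286/41.714286 = 3.977397
a = ȳ − b·x̄ = 26.771429 − 3.977397·4.571429 = 8.589041
ŷ(1) = 8.589041 + 3.977397·1 = 12.566438
residual = y − ŷ = 12.1 − 12.566438 = -0.466438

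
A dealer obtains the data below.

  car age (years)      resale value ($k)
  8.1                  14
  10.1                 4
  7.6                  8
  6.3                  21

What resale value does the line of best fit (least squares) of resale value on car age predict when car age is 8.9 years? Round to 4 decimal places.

n = 4, Σx = 32.1, Σy = 47, Σxy = 346.9, Σx² = 265.07
Sxx = Σx² − (Σx)²/n = 265.07 − 257.6025 = 7.4675
Sxy = Σxy − (Σx)(Σy)/n = 346.9 − 377.175 = -30.275
b = Sxy/Sxx = -30.275/7.4675 = -4.054235
a = ȳ − b·x̄ = 11.75 − (-4.054235)·8.025 = 44.285236
ŷ(8.9) = a + b·8.9 = 44.285236 + (-4.054235)·8.9 = 8.202544

8.2025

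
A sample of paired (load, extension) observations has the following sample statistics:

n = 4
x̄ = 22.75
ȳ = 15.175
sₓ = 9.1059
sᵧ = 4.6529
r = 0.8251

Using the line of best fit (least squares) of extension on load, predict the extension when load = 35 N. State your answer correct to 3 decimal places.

b = r · sᵧ/sₓ = 0.8251 · 4.6529/9.1059 = 0.421607
a = ȳ − b·x̄ = 15.175 − 0.421607·22.75 = 5.583449
ŷ(35) = a + b·35 = 5.583449 + 0.421607·35 = 20.339681

20.340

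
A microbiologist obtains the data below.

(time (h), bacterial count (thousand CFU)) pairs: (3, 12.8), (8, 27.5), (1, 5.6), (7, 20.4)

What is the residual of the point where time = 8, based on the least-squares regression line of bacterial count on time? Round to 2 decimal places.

1.81

n = 4, Σx = 19, Σy = 66.3, Σxy = 406.8, Σx² = 123
Sxx = Σx² − (Σx)²/n = 123 − 90.25 = 32.75
Sxy = Σxy − (Σx)(Σy)/n = 406.8 − 314.925 = 91.875
b = Sxy/Sxx = 91.875/32.75 = 2.805344
a = ȳ − b·x̄ = 16.575 − 2.805344·4.75 = 3.249618
ŷ(8) = 3.249618 + 2.805344·8 = 25.692366
residual = y − ŷ = 27.5 − 25.692366 = 1.807634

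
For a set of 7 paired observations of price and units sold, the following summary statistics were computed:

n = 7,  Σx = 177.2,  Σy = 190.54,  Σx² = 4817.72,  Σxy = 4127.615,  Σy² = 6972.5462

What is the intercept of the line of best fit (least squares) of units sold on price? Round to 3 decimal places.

Sxx = Σx² − (Σx)²/n = 4817.72 − 4485.691429 = 332.028571
Sxy = Σxy − (Σx)(Σy)/n = 4127.615 − 4823.384 = -695.769
b = Sxy/Sxx = -695.769/332.028571 = -2.095509
a = ȳ − b·x̄ = 27.22 − (-2.095509)·25.314286 = 80.266324

80.266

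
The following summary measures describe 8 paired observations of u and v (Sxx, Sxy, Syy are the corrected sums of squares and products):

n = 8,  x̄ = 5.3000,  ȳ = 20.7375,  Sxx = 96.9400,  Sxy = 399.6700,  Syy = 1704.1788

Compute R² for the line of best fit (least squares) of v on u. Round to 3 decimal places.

R² = Sxy²/(Sxx·Syy) = (399.67)²/(96.94·1704.1788) = 0.966907

0.967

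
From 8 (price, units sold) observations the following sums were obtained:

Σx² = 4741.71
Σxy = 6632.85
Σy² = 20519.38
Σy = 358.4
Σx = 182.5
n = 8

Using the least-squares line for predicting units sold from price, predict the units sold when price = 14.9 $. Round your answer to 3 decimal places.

Sxx = Σx² − (Σx)²/n = 4741.71 − 4163.28125 = 578.42875
Sxy = Σxy − (Σx)(Σy)/n = 6632.85 − 8176 = -1543.15
b = Sxy/Sxx = -1543.15/578.42875 = -2.667831
a = ȳ − b·x̄ = 44.8 − (-2.667831)·22.8125 = 105.659889
ŷ(14.9) = a + b·14.9 = 105.659889 + (-2.667831)·14.9 = 65.909211

65.909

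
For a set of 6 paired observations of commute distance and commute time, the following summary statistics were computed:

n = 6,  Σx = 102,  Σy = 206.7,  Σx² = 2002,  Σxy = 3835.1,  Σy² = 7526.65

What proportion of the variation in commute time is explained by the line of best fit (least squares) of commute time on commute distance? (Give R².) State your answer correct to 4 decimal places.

Sxx = Σx² − (Σx)²/n = 2002 − 1734 = 268
Sxy = Σxy − (Σx)(Σy)/n = 3835.1 − 3513.9 = 321.2
Syy = Σy² − (Σy)²/n = 7526.65 − 7120.815 = 405.835
R² = Sxy²/(Sxx·Syy) = (321.2)²/(268·405.835) = 0.948564

0.9486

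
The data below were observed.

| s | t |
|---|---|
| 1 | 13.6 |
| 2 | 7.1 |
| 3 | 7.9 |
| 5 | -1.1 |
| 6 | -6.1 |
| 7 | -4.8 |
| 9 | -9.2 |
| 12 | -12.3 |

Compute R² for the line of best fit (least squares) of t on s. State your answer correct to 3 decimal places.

0.908

n = 8, Σx = 45, Σy = -4.9, Σxy = -254.6, Σx² = 349, Σy² = 595.17
Sxx = Σx² − (Σx)²/n = 349 − 253.125 = 95.875
Sxy = Σxy − (Σx)(Σy)/n = -254.6 − (-27.5625) = -227.0375
Syy = Σy² − (Σy)²/n = 595.17 − 3.00125 = 592.16875
R² = Sxy²/(Sxx·Syy) = (-227.0375)²/(95.875·592.16875) = 0.907913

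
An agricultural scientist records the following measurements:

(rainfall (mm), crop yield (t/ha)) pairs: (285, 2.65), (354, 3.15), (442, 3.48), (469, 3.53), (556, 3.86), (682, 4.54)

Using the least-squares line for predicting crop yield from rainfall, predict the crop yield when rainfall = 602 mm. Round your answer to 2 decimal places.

4.15

n = 6, Σx = 2788, Σy = 21.21, Σxy = 10306.52, Σx² = 1396126
Sxx = Σx² − (Σx)²/n = 1396126 − 1295490.666667 = 100635.333333
Sxy = Σxy − (Σx)(Σy)/n = 10306.52 − 9855.58 = 450.94
b = Sxy/Sxx = 450.94/100635.333333 = 0.004481
a = ȳ − b·x̄ = 3.535 − 0.004481·464.666667 = 1.452861
ŷ(602) = a + b·602 = 1.452861 + 0.004481·602 = 4.150381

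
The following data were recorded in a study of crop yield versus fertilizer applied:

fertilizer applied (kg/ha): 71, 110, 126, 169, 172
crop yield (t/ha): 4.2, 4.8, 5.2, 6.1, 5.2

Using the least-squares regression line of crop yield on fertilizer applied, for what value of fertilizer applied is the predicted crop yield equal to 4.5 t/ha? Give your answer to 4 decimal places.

n = 5, Σx = 648, Σy = 25.5, Σxy = 3406.7, Σx² = 91162
Sxx = Σx² − (Σx)²/n = 91162 − 83980.8 = 7181.2
Sxy = Σxy − (Σx)(Σy)/n = 3406.7 − 3304.8 = 101.9
b = Sxy/Sxx = 101.9/7181.2 = 0.014190
a = ȳ − b·x̄ = 5.1 − 0.014190·129.6 = 3.260998
Set a + b·x = 4.5: x = (4.5 − 3.260998) / 0.014190 = 87.316192

87.3162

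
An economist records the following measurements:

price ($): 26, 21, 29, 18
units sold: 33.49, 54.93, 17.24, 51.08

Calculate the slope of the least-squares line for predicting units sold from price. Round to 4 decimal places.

-3.2838

n = 4, Σx = 94, Σy = 156.74, Σxy = 3443.67, Σx² = 2282
Sxx = Σx² − (Σx)²/n = 2282 − 2209 = 73
Sxy = Σxy − (Σx)(Σy)/n = 3443.67 − 3683.39 = -239.72
b = Sxy/Sxx = -239.72/73 = -3.283836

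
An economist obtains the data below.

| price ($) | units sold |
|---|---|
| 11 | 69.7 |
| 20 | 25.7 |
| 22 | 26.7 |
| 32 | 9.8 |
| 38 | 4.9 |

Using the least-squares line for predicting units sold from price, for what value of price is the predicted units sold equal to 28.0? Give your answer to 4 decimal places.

n = 5, Σx = 123, Σy = 136.8, Σxy = 2367.9, Σx² = 3473
Sxx = Σx² − (Σx)²/n = 3473 − 3025.8 = 447.2
Sxy = Σxy − (Σx)(Σy)/n = 2367.9 − 3365.28 = -997.38
b = Sxy/Sxx = -997.38/447.2 = -2.230277
a = ȳ − b·x̄ = 27.36 − (-2.230277)·24.6 = 82.224821
Set a + b·x = 28.0: x = (28.0 − 82.224821) / (-2.230277) = 24.313040

24.3130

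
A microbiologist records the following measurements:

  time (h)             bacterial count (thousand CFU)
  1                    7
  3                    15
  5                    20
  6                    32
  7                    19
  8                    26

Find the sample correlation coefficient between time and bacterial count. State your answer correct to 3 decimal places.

0.797

n = 6, Σx = 30, Σy = 119, Σxy = 685, Σx² = 184, Σy² = 2735
Sxx = Σx² − (Σx)²/n = 184 − 150 = 34
Sxy = Σxy − (Σx)(Σy)/n = 685 − 595 = 90
Syy = Σy² − (Σy)²/n = 2735 − 2360.166667 = 374.833333
r = Sxy/√(Sxx·Syy) = 90/√(12744.333333) = 90/112.890803 = 0.797231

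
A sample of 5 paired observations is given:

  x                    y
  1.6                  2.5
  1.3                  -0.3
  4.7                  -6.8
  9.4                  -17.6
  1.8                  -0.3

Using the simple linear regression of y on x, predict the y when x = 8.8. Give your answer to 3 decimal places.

-16.204

n = 5, Σx = 18.8, Σy = -22.5, Σxy = -194.33, Σx² = 117.94
Sxx = Σx² − (Σx)²/n = 117.94 − 70.688 = 47.252
Sxy = Σxy − (Σx)(Σy)/n = -194.33 − (-84.6) = -109.73
b = Sxy/Sxx = -109.73/47.252 = -2.322230
a = ȳ − b·x̄ = -4.5 − (-2.322230)·3.76 = 4.231584
ŷ(8.8) = a + b·8.8 = 4.231584 + (-2.322230)·8.8 = -16.204038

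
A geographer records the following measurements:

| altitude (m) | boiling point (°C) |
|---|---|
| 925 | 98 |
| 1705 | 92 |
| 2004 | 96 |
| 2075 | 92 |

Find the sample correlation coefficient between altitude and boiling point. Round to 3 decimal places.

-0.677

n = 4, Σx = 6709, Σy = 378, Σxy = 630794, Σx² = 12084291, Σy² = 35748
Sxx = Σx² − (Σx)²/n = 12084291 − 11252670.25 = 831620.75
Sxy = Σxy − (Σx)(Σy)/n = 630794 − 634000.5 = -3206.5
Syy = Σy² − (Σy)²/n = 35748 − 35721 = 27
r = Sxy/√(Sxx·Syy) = -3206.5/√(22453760.25) = -3206.5/4738.539886 = -0.676685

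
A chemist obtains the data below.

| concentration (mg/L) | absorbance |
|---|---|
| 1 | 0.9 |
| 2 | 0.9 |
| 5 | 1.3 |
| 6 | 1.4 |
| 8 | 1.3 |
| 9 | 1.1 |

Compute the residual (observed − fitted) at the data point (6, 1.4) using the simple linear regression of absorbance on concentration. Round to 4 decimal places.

n = 6, Σx = 31, Σy = 6.9, Σxy = 37.9, Σx² = 211
Sxx = Σx² − (Σx)²/n = 211 − 160.166667 = 50.833333
Sxy = Σxy − (Σx)(Σy)/n = 37.9 − 35.65 = 2.25
b = Sxy/Sxx = 2.25/50.833333 = 0.044262
a = ȳ − b·x̄ = 1.15 − 0.044262·5.166667 = 0.921311
ŷ(6) = 0.921311 + 0.044262·6 = 1.186885
residual = y − ŷ = 1.4 − 1.186885 = 0.213115

0.2131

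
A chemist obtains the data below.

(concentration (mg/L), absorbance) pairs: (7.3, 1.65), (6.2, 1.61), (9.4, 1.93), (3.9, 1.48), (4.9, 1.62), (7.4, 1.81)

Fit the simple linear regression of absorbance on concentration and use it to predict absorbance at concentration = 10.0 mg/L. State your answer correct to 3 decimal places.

1.946

n = 6, Σx = 39.1, Σy = 10.1, Σxy = 67.273, Σx² = 274.07
Sxx = Σx² − (Σx)²/n = 274.07 − 254.801667 = 19.268333
Sxy = Σxy − (Σx)(Σy)/n = 67.273 − 65.818333 = 1.454667
b = Sxy/Sxx = 1.454667/19.268333 = 0.075495
a = ȳ − b·x̄ = 1.683333 − 0.075495·6.516667 = 1.191356
ŷ(10.0) = a + b·10.0 = 1.191356 + 0.075495·10 = 1.946308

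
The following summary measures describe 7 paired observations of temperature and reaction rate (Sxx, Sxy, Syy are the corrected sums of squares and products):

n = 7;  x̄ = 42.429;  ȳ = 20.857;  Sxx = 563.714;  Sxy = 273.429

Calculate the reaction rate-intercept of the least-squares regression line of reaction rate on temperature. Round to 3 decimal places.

0.277

b = Sxy/Sxx = 273.429/563.714 = 0.485049
a = ȳ − b·x̄ = 20.857 − 0.485049·42.429 = 0.276849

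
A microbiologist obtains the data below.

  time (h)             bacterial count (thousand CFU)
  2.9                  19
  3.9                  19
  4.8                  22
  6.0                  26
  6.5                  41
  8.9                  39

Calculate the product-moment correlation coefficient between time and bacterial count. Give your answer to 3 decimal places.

n = 6, Σx = 33, Σy = 166, Σxy = 1004.4, Σx² = 204.12, Σy² = 5084
Sxx = Σx² − (Σx)²/n = 204.12 − 181.5 = 22.62
Sxy = Σxy − (Σx)(Σy)/n = 1004.4 − 913 = 91.4
Syy = Σy² − (Σy)²/n = 5084 − 4592.666667 = 491.333333
r = Sxy/√(Sxx·Syy) = 91.4/√(11113.96) = 91.4/105.422768 = 0.866985

0.867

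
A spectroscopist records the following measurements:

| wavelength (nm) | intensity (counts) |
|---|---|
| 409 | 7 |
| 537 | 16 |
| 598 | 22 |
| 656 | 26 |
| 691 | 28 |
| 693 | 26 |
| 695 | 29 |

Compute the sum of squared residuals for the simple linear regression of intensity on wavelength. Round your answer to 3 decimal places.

6.533

n = 7, Σx = 4279, Σy = 154, Σxy = 99188, Σx² = 2684345, Σy² = 3766
Sxx = Σx² − (Σx)²/n = 2684345 − 2615691.571429 = 68653.428571
Sxy = Σxy − (Σx)(Σy)/n = 99188 − 94138 = 5050
Syy = Σy² − (Σy)²/n = 3766 − 3388 = 378
b = Sxy/Sxx = 5050/68653.428571 = 0.073558
SSE = Syy − b·Sxy = 378 − 0.073558·5050 = 6.532755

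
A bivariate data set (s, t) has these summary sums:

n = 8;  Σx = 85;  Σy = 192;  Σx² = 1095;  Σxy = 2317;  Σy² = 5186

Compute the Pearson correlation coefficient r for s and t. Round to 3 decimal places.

Sxx = Σx² − (Σx)²/n = 1095 − 903.125 = 191.875
Sxy = Σxy − (Σx)(Σy)/n = 2317 − 2040 = 277
Syy = Σy² − (Σy)²/n = 5186 − 4608 = 578
r = Sxy/√(Sxx·Syy) = 277/√(110903.75) = 277/333.022146 = 0.831777

0.832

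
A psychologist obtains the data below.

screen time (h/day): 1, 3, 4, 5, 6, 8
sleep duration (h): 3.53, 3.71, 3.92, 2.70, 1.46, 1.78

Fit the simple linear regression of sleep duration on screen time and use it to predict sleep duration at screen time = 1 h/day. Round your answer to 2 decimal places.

4.05

n = 6, Σx = 27, Σy = 17.1, Σxy = 66.84, Σx² = 151
Sxx = Σx² − (Σx)²/n = 151 − 121.5 = 29.5
Sxy = Σxy − (Σx)(Σy)/n = 66.84 − 76.95 = -10.11
b = Sxy/Sxx = -10.11/29.5 = -0.342712
a = ȳ − b·x̄ = 2.85 − (-0.342712)·4.5 = 4.392203
ŷ(1) = a + b·1 = 4.392203 + (-0.342712)·1 = 4.049492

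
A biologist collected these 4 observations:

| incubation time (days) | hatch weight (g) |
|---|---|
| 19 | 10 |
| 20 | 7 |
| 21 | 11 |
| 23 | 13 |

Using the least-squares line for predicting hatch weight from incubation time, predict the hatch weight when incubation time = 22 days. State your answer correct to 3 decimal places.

n = 4, Σx = 83, Σy = 41, Σxy = 860, Σx² = 1731
Sxx = Σx² − (Σx)²/n = 1731 − 1722.25 = 8.75
Sxy = Σxy − (Σx)(Σy)/n = 860 − 850.75 = 9.25
b = Sxy/Sxx = 9.25/8.75 = 1.057143
a = ȳ − b·x̄ = 10.25 − 1.057143·20.75 = -11.685714
ŷ(22) = a + b·22 = -11.685714 + 1.057143·22 = 11.571429

11.571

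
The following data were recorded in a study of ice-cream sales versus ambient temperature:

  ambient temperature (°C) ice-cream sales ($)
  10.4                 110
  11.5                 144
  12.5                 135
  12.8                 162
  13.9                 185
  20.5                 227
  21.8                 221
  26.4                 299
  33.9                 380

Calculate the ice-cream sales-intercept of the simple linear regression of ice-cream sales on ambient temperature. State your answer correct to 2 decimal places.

14.04

n = 9, Σx = 163.7, Σy = 1863, Σxy = 39379.5, Σx² = 3495.37
Sxx = Σx² − (Σx)²/n = 3495.37 − 2977.521111 = 517.848889
Sxy = Σxy − (Σx)(Σy)/n = 39379.5 − 33885.9 = 5493.6
b = Sxy/Sxx = 5493.6/517.848889 = 10.608500
a = ȳ − b·x̄ = 207 − 10.608500·18.188889 = 14.043170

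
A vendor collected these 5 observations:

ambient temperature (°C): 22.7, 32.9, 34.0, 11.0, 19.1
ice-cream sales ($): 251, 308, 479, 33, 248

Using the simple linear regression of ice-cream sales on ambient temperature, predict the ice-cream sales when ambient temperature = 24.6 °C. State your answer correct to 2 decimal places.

n = 5, Σx = 119.7, Σy = 1319, Σxy = 37216.7, Σx² = 3239.51
Sxx = Σx² − (Σx)²/n = 3239.51 − 2865.618 = 373.892
Sxy = Σxy − (Σx)(Σy)/n = 37216.7 − 31576.86 = 5639.84
b = Sxy/Sxx = 5639.84/373.892 = 15.084142
a = ȳ − b·x̄ = 263.8 − 15.084142·23.94 = -97.314358
ŷ(24.6) = a + b·24.6 = -97.314358 + 15.084142·24.6 = 273.755534

273.76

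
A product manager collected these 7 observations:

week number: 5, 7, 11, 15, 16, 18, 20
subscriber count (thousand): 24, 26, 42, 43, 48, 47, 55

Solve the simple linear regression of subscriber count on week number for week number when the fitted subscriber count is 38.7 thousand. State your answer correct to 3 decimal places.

12.124

n = 7, Σx = 92, Σy = 285, Σxy = 4123, Σx² = 1400
Sxx = Σx² − (Σx)²/n = 1400 − 1209.142857 = 190.857143
Sxy = Σxy − (Σx)(Σy)/n = 4123 − 3745.714286 = 377.285714
b = Sxy/Sxx = 377.285714/190.857143 = 1.976796
a = ȳ − b·x̄ = 40.714286 − 1.976796·13.142857 = 14.733533
Set a + b·x = 38.7: x = (38.7 − 14.733533) / 1.976796 = 12.123892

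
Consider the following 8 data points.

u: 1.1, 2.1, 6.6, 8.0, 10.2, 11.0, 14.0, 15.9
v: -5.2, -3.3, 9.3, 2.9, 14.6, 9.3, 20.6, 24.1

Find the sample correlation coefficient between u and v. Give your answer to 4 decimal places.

0.9548

n = 8, Σx = 68.9, Σy = 72.3, Σxy = 994.74, Σx² = 787.03, Σy² = 1437.65
Sxx = Σx² − (Σx)²/n = 787.03 − 593.40125 = 193.62875
Sxy = Σxy − (Σx)(Σy)/n = 994.74 − 622.68375 = 372.05625
Syy = Σy² − (Σy)²/n = 1437.65 − 653.41125 = 784.23875
r = Sxy/√(Sxx·Syy) = 372.05625/√(151851.168864) = 372.05625/389.680855 = 0.954772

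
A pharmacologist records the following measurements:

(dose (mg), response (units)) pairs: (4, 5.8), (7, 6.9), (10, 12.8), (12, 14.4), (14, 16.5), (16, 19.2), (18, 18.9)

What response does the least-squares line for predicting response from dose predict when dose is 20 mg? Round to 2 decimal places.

22.47

n = 7, Σx = 81, Σy = 94.5, Σxy = 1250.7, Σx² = 1085
Sxx = Σx² − (Σx)²/n = 1085 − 937.285714 = 147.714286
Sxy = Σxy − (Σx)(Σy)/n = 1250.7 − 1093.5 = 157.2
b = Sxy/Sxx = 157.2/147.714286 = 1.064217
a = ȳ − b·x̄ = 13.5 − 1.064217·11.571429 = 1.185493
ŷ(20) = a + b·20 = 1.185493 + 1.064217·20 = 22.469826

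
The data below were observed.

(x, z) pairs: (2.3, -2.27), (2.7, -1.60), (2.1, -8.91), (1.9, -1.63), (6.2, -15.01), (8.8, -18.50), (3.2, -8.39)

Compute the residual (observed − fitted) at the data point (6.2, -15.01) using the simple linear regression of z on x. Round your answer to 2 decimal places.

-1.59

n = 7, Σx = 27.2, Σy = -56.31, Σxy = -314.059, Σx² = 146.72
Sxx = Σx² − (Σx)²/n = 146.72 − 105.691429 = 41.028571
Sxy = Σxy − (Σx)(Σy)/n = -314.059 − (-218.804571) = -95.254429
b = Sxy/Sxx = -95.254429/41.028571 = -2.321661
a = ȳ − b·x̄ = -8.044286 − (-2.321661)·3.885714 = 0.977025
ŷ(6.2) = 0.977025 + (-2.321661)·6.2 = -13.417272
residual = y − ŷ = -15.01 − (-13.417272) = -1.592728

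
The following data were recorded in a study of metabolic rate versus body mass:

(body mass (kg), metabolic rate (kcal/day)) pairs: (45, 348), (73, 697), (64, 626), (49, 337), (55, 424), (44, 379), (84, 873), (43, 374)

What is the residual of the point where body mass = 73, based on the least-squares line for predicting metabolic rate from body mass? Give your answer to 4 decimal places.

n = 8, Σx = 457, Σy = 4058, Σxy = 252528, Σx² = 27717
Sxx = Σx² − (Σx)²/n = 27717 − 26106.125 = 1610.875
Sxy = Σxy − (Σx)(Σy)/n = 252528 − 231813.25 = 20714.75
b = Sxy/Sxx = 20714.75/1610.875 = 12.859316
a = ȳ − b·x̄ = 507.25 − 12.859316·57.125 = -227.338403
ŷ(73) = -227.338403 + 12.859316·73 = 711.391635
residual = y − ŷ = 697 − 711.391635 = -14.391635

-14.3916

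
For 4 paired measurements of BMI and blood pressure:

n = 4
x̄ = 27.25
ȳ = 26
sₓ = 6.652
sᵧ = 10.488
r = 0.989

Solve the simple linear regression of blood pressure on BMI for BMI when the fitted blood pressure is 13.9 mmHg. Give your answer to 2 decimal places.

b = r · sᵧ/sₓ = 0.989 · 10.488/6.652 = 1.559325
a = ȳ − b·x̄ = 26 − 1.559325·27.25 = -16.491615
Set a + b·x = 13.9: x = (13.9 − (-16.491615)) / 1.559325 = 19.490234

19.49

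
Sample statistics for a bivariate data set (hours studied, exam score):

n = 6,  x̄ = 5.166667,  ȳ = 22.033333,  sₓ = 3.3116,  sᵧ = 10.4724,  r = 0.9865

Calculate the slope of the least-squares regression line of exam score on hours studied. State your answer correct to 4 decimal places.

b = r · sᵧ/sₓ = 0.9865 · 10.4724/3.3116 = 3.119647

3.1196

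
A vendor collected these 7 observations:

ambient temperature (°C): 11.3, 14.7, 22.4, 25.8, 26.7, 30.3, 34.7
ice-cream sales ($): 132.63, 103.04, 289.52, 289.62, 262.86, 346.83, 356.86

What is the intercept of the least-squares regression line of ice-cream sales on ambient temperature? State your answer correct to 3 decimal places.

-12.188

n = 7, Σx = 165.9, Σy = 1781.36, Σxy = 46881.204, Σx² = 4346.25
Sxx = Σx² − (Σx)²/n = 4346.25 − 3931.83 = 414.42
Sxy = Σxy − (Σx)(Σy)/n = 46881.204 − 42218.232 = 4662.972
b = Sxy/Sxx = 4662.972/414.42 = 11.251803
a = ȳ − b·x̄ = 254.48 − 11.251803·23.7 = -12.187720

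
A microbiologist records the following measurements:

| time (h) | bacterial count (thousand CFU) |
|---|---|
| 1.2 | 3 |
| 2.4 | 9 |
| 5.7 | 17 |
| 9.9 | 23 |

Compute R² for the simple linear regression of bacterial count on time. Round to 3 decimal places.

n = 4, Σx = 19.2, Σy = 52, Σxy = 349.8, Σx² = 137.7, Σy² = 908
Sxx = Σx² − (Σx)²/n = 137.7 − 92.16 = 45.54
Sxy = Σxy − (Σx)(Σy)/n = 349.8 − 249.6 = 100.2
Syy = Σy² − (Σy)²/n = 908 − 676 = 232
R² = Sxy²/(Sxx·Syy) = (100.2)²/(45.54·232) = 0.950286

0.950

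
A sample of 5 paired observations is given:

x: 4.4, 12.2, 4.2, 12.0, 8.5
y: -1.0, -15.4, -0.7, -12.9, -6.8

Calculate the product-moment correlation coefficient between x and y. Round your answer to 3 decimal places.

n = 5, Σx = 41.3, Σy = -36.8, Σxy = -407.82, Σx² = 402.09, Σy² = 451.3
Sxx = Σx² − (Σx)²/n = 402.09 − 341.138 = 60.952
Sxy = Σxy − (Σx)(Σy)/n = -407.82 − (-303.968) = -103.852
Syy = Σy² − (Σy)²/n = 451.3 − 270.848 = 180.452
r = Sxy/√(Sxx·Syy) = -103.852/√(10998.910304) = -103.852/104.875690 = -0.990239

-0.990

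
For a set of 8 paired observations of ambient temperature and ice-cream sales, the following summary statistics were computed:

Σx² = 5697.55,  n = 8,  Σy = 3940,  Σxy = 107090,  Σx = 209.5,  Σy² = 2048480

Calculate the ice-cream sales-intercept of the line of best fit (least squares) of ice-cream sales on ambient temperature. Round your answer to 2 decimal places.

7.69

Sxx = Σx² − (Σx)²/n = 5697.55 − 5486.28125 = 211.26875
Sxy = Σxy − (Σx)(Σy)/n = 107090 − 103178.75 = 3911.25
b = Sxy/Sxx = 3911.25/211.26875 = 18.513150
a = ȳ − b·x̄ = 492.5 − 18.513150·26.1875 = 7.686892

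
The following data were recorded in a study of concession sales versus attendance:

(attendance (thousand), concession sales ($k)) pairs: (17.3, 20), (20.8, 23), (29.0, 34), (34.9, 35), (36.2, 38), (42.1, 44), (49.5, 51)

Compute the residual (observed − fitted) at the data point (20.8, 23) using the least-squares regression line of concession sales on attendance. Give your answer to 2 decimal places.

n = 7, Σx = 229.8, Σy = 245, Σxy = 8784.4, Σx² = 8324.04
Sxx = Σx² − (Σx)²/n = 8324.04 − 7544.005714 = 780.034286
Sxy = Σxy − (Σx)(Σy)/n = 8784.4 − 8043 = 741.4
b = Sxy/Sxx = 741.4/780.034286 = 0.950471
a = ȳ − b·x̄ = 35 − 0.950471·32.828571 = 3.797394
ŷ(20.8) = 3.797394 + 0.950471·20.8 = 23.567191
residual = y − ŷ = 23 − 23.567191 = -0.567191

-0.57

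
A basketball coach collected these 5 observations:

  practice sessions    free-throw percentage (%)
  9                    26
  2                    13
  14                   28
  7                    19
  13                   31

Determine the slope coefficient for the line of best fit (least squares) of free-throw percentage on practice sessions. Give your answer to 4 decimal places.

1.4362

n = 5, Σx = 45, Σy = 117, Σxy = 1188, Σx² = 499
Sxx = Σx² − (Σx)²/n = 499 − 405 = 94
Sxy = Σxy − (Σx)(Σy)/n = 1188 − 1053 = 135
b = Sxy/Sxx = 135/94 = 1.436170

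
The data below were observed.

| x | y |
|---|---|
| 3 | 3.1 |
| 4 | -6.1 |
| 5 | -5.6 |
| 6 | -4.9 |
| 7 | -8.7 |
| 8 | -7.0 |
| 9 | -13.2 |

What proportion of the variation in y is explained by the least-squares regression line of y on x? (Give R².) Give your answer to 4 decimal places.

0.7164

n = 7, Σx = 42, Σy = -42.4, Σxy = -308.2, Σx² = 280, Σy² = 401.12
Sxx = Σx² − (Σx)²/n = 280 − 252 = 28
Sxy = Σxy − (Σx)(Σy)/n = -308.2 − (-254.4) = -53.8
Syy = Σy² − (Σy)²/n = 401.12 − 256.822857 = 144.297143
R² = Sxy²/(Sxx·Syy) = (-53.8)²/(28·144.297143) = 0.716389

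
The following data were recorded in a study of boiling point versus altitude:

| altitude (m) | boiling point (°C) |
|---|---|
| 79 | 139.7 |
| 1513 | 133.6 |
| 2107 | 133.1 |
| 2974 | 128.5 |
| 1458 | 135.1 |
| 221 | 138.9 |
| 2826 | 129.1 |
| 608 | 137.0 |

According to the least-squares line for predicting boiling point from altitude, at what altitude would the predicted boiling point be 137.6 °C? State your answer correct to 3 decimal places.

n = 8, Σx = 11786, Σy = 1075, Σxy = 1551579.1, Σx² = 26110080
Sxx = Σx² − (Σx)²/n = 26110080 − 17363724.5 = 8746355.5
Sxy = Σxy − (Σx)(Σy)/n = 1551579.1 − 1583743.75 = -32164.65
b = Sxy/Sxx = -32164.65/8746355.5 = -0.003677
a = ȳ − b·x̄ = 134.375 − (-0.003677)·1473.25 = 139.792865
Set a + b·x = 137.6: x = (137.6 − 139.792865) / (-0.003677) = 596.293575

596.294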